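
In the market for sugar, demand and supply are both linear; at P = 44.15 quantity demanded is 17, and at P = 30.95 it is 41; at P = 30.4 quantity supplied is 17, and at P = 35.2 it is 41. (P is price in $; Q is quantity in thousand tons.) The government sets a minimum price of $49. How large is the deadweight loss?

$276.45 thousand

Demand slope = (30.95 − 44.15)/(41 − 17) = −0.55, so P = 53.5 − 0.55Q.
Supply slope = (35.2 − 30.4)/(41 − 17) = 0.2, so P = 27 + 0.2Q.
Competitive equilibrium: 53.5 − 0.55Q = 27 + 0.2Q → Q* = 35.3333, P* = 34.0667.
At the floor P = 49, quantity demanded = (53.5 − 49)/0.55 = 8.1818.
Sellers' marginal cost at Q' = 8.1818: 27 + 0.2·8.1818 = 28.6364.
ΔQ = 35.3333 − 8.1818 = 27.1515; wedge = 49 − 28.6364 = 20.3636.
Deadweight loss = ½ × 27.1515 × 20.3636 = $276.45 thousand.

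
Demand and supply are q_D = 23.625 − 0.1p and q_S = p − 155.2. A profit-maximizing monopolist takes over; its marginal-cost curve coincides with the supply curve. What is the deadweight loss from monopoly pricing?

67.71

In inverse form: demand p = 236.25 − 10q, supply p = 155.2 + q.
Competitive equilibrium: 236.25 − 10q = 155.2 + q → q* = 7.3682, p* = 162.5682.
Marginal revenue: MR = 236.25 − 20q. Set MR = MC: 236.25 − 20q = 155.2 + q → q_m = 3.8595.
Price p_m = 236.25 − 10·3.8595 = 197.655; MC(q_m) = 155.2 + 1·3.8595 = 159.0595.
Competitive q* = 7.3682, so Δq = 3.5087; wedge = 197.655 − 159.0595 = 38.5955.
Welfare loss = ½ × 3.5087 × 38.5955 = 67.71.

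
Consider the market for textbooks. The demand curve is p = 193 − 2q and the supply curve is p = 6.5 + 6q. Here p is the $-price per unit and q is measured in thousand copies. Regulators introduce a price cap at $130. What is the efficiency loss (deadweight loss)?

$29.79 thousand

Competitive equilibrium: 193 − 2q = 6.5 + 6q → q* = 23.3125, p* = 146.375.
At the ceiling p = 130, quantity supplied = (130 − 6.5)/6 = 20.5833.
Willingness to pay at q' = 20.5833: 193 − 2·20.5833 = 151.8334.
Δq = 23.3125 − 20.5833 = 2.7292; wedge = 151.8334 − 130 = 21.8334.
The triangle = ½ × 2.7292 × 21.8334 = $29.79 thousand.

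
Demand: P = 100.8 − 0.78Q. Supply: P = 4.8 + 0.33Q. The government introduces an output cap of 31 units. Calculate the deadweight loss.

Competitive equilibrium: 100.8 − 0.78Q = 4.8 + 0.33Q → Q* = 86.4865, P* = 33.3405.
At Q = 31: demand price = 100.8 − 0.78·31 = 76.62; supply price = 4.8 + 0.33·31 = 15.03.
ΔQ = 86.4865 − 31 = 55.4865; wedge = 76.62 − 15.03 = 61.59.
Deadweight loss = ½ × 55.4865 × 61.59 = 1708.71.

1708.71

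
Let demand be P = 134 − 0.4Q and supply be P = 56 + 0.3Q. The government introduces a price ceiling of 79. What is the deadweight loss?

Competitive equilibrium: 134 − 0.4Q = 56 + 0.3Q → Q* = 111.4286, P* = 89.4286.
At the ceiling P = 79, quantity supplied = (79 − 56)/0.3 = 76.6667.
Willingness to pay at Q' = 76.6667: 134 − 0.4·76.6667 = 103.3333.
ΔQ = 111.4286 − 76.6667 = 34.7619; wedge = 103.3333 − 79 = 24.3333.
DWL = ½ × 34.7619 × 24.3333 = 422.94.

422.94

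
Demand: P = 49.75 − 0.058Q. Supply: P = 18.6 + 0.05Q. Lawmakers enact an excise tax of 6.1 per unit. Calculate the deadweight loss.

Competitive equilibrium: 49.75 − 0.058Q = 18.6 + 0.05Q → Q* = 288.4259, P* = 33.0213.
With the tax, the buyer price exceeds the seller price by 6.1: (49.75 − 0.058Q) − (18.6 + 0.05Q) = 6.1 → Q' = 231.9444.
ΔQ = 288.4259 − 231.9444 = 56.4815; the wedge equals the tax, 6.1.
Deadweight loss = ½ × 56.4815 × 6.1 = 172.27.

172.27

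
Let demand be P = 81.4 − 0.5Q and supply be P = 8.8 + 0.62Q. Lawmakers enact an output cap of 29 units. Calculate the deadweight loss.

Competitive equilibrium: 81.4 − 0.5Q = 8.8 + 0.62Q → Q* = 64.8214, P* = 48.9893.
At Q = 29: demand price = 81.4 − 0.5·29 = 66.9; supply price = 8.8 + 0.62·29 = 26.78.
ΔQ = 64.8214 − 29 = 35.8214; wedge = 66.9 − 26.78 = 40.12.
Welfare loss = ½ × 35.8214 × 40.12 = 718.58.

718.58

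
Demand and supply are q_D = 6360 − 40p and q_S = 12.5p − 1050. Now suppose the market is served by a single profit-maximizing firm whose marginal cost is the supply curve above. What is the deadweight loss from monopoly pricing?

In inverse form: demand p = 159 − 0.025q, supply p = 84 + 0.08q.
Competitive equilibrium: 159 − 0.025q = 84 + 0.08q → q* = 714.2857, p* = 141.1429.
Marginal revenue: MR = 159 − 0.05q. Set MR = MC: 159 − 0.05q = 84 + 0.08q → q_m = 576.9231.
Price p_m = 159 − 0.025·576.9231 = 144.5769; MC(q_m) = 84 + 0.08·576.9231 = 130.1538.
Competitive q* = 714.2857, so Δq = 137.3626; wedge = 144.5769 − 130.1538 = 14.4231.
Deadweight loss = ½ × 137.3626 × 14.4231 = 990.60.

990.60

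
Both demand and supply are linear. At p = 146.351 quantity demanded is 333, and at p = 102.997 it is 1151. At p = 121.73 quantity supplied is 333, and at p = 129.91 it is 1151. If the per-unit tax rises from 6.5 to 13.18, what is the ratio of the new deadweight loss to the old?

4.112

Demand slope = (102.997 − 146.351)/(1151 − 333) = −0.053, so p = 164 − 0.053q.
Supply slope = (129.91 − 121.73)/(1151 − 333) = 0.01, so p = 118.4 + 0.01q.
Competitive equilibrium: 164 − 0.053q = 118.4 + 0.01q → q* = 723.8095, p* = 125.6381.
For a per-unit tax t: Δq = t/0.063, so DWL = ½·t·(t/0.063) = t²/0.126.
At t = 6.5: DWL = 335.317. At t = 13.18: DWL = 1378.670.
Ratio = (13.18/6.5)² = 4.112.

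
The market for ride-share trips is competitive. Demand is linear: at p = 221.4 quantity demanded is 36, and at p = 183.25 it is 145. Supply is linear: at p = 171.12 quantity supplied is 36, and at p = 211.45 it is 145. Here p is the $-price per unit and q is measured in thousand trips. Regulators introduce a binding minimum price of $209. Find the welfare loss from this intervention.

$426.13 thousand

Demand slope = (183.25 − 221.4)/(145 − 36) = −0.35, so p = 234 − 0.35q.
Supply slope = (211.45 − 171.12)/(145 − 36) = 0.37, so p = 157.8 + 0.37q.
Competitive equilibrium: 234 − 0.35q = 157.8 + 0.37q → q* = 105.8333, p* = 196.9583.
At the floor p = 209, quantity demanded = (234 − 209)/0.35 = 71.4286.
Sellers' marginal cost at q' = 71.4286: 157.8 + 0.37·71.4286 = 184.2286.
Δq = 105.8333 − 71.4286 = 34.4047; wedge = 209 − 184.2286 = 24.7714.
Deadweight loss = ½ × 34.4047 × 24.7714 = $426.13 thousand.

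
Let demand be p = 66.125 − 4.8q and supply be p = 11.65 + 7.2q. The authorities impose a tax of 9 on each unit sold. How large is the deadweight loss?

3.375

Competitive equilibrium: 66.125 − 4.8q = 11.65 + 7.2q → q* = 4.5396, p* = 44.335.
With the tax, the buyer price exceeds the seller price by 9: (66.125 − 4.8q) − (11.65 + 7.2q) = 9 → q' = 3.7896.
Δq = 4.5396 − 3.7896 = 0.75; the wedge equals the tax, 9.
The triangle = ½ × 0.75 × 9 = 3.375.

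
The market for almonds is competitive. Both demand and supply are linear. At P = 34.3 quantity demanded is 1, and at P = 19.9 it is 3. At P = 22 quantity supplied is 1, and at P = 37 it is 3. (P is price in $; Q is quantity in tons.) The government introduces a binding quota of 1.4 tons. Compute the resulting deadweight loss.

Demand slope = (19.9 − 34.3)/(3 − 1) = −7.2, so P = 41.5 − 7.2Q.
Supply slope = (37 − 22)/(3 − 1) = 7.5, so P = 14.5 + 7.5Q.
Competitive equilibrium: 41.5 − 7.2Q = 14.5 + 7.5Q → Q* = 1.8367, P* = 28.2755.
At Q = 1.4: demand price = 41.5 − 7.2·1.4 = 31.42; supply price = 14.5 + 7.5·1.4 = 25.
ΔQ = 1.8367 − 1.4 = 0.4367; wedge = 31.42 − 25 = 6.42.
Deadweight loss = ½ × 0.4367 × 6.42 = $1.40.

$1.40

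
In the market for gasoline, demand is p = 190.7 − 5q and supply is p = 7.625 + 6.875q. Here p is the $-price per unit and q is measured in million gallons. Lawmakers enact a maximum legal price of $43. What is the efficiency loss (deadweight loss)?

Competitive equilibrium: 190.7 − 5q = 7.625 + 6.875q → q* = 15.4168, p* = 113.6158.
At the ceiling p = 43, quantity supplied = (43 − 7.625)/6.875 = 5.1455.
Willingness to pay at q' = 5.1455: 190.7 − 5·5.1455 = 164.9725.
Δq = 15.4168 − 5.1455 = 10.2713; wedge = 164.9725 − 43 = 121.9725.
DWL = ½ × 10.2713 × 121.9725 = $626.41 million.

$626.41 million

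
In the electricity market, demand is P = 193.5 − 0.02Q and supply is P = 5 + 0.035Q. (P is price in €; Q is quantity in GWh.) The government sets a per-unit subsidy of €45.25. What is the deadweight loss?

€18614.20

Competitive equilibrium: 193.5 − 0.02Q = 5 + 0.035Q → Q* = 3427.27273, P* = 124.95455.
The subsidy lowers effective supply by 45.25: P = 0.035Q − 40.25.
New quantity: 193.5 − 0.02Q = 0.035Q − 40.25 → Q' = 4250.
Overproduction ΔQ = 4250 − 3427.27273 = 822.72727; wedge = subsidy = 45.25.
Welfare loss = ½ × 822.72727 × 45.25 = €18614.20.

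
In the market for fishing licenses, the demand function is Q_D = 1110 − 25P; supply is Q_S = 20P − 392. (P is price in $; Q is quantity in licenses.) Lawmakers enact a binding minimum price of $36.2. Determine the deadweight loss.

In inverse form: demand P = 44.4 − 0.04Q, supply P = 19.6 + 0.05Q.
Competitive equilibrium: 44.4 − 0.04Q = 19.6 + 0.05Q → Q* = 275.5556, P* = 33.3778.
At the floor P = 36.2, quantity demanded = (44.4 − 36.2)/0.04 = 205.
Sellers' marginal cost at Q' = 205: 19.6 + 0.05·205 = 29.85.
ΔQ = 275.5556 − 205 = 70.5556; wedge = 36.2 − 29.85 = 6.35.
Welfare loss = ½ × 70.5556 × 6.35 = $224.01.

$224.01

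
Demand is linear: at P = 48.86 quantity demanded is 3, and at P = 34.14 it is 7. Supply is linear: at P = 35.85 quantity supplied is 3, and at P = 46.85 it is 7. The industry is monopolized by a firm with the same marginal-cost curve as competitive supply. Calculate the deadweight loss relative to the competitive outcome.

10.75

Demand slope = (34.14 − 48.86)/(7 − 3) = −3.68, so P = 59.9 − 3.68Q.
Supply slope = (46.85 − 35.85)/(7 − 3) = 2.75, so P = 27.6 + 2.75Q.
Competitive equilibrium: 59.9 − 3.68Q = 27.6 + 2.75Q → Q* = 5.0233, P* = 41.4142.
Marginal revenue: MR = 59.9 − 7.36Q. Set MR = MC: 59.9 − 7.36Q = 27.6 + 2.75Q → Q_m = 3.1949.
Price P_m = 59.9 − 3.68·3.1949 = 48.1428; MC(Q_m) = 27.6 + 2.75·3.1949 = 36.386.
Competitive Q* = 5.0233, so ΔQ = 1.8284; wedge = 48.1428 − 36.386 = 11.7568.
Welfare loss = ½ × 1.8284 × 11.7568 = 10.75.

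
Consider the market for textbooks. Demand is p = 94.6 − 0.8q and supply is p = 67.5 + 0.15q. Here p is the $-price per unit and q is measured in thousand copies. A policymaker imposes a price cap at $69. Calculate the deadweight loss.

$163.03 thousand

Competitive equilibrium: 94.6 − 0.8q = 67.5 + 0.15q → q* = 28.5263, p* = 71.7789.
At the ceiling p = 69, quantity supplied = (69 − 67.5)/0.15 = 10.
Willingness to pay at q' = 10: 94.6 − 0.8·10 = 86.6.
Δq = 28.5263 − 10 = 18.5263; wedge = 86.6 − 69 = 17.6.
DWL = ½ × 18.5263 × 17.6 = $163.03 thousand.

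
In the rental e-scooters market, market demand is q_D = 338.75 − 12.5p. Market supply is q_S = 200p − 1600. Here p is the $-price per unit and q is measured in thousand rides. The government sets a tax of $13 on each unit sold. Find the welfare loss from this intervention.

In inverse form: demand p = 27.1 − 0.08q, supply p = 8 + 0.005q.
Competitive equilibrium: 27.1 − 0.08q = 8 + 0.005q → q* = 224.7059, p* = 9.1235.
With the tax, the buyer price exceeds the seller price by 13: (27.1 − 0.08q) − (8 + 0.005q) = 13 → q' = 71.7647.
Δq = 224.7059 − 71.7647 = 152.9412; the wedge equals the tax, 13.
Deadweight loss = ½ × 152.9412 × 13 = $994.12 thousand.

$994.12 thousand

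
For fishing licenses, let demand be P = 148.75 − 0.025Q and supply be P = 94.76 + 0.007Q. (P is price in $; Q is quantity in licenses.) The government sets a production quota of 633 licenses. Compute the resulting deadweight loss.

$17780.98

Competitive equilibrium: 148.75 − 0.025Q = 94.76 + 0.007Q → Q* = 1687.1875, P* = 106.5703.
At Q = 633: demand price = 148.75 − 0.025·633 = 132.925; supply price = 94.76 + 0.007·633 = 99.191.
ΔQ = 1687.1875 − 633 = 1054.1875; wedge = 132.925 − 99.191 = 33.734.
The triangle = ½ × 1054.1875 × 33.734 = $17780.98.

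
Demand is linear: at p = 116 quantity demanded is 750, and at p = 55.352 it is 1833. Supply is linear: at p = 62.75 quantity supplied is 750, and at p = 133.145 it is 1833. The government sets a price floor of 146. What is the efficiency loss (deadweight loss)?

57606.87

Demand slope = (55.352 − 116)/(1833 − 750) = −0.056, so p = 158 − 0.056q.
Supply slope = (133.145 − 62.75)/(1833 − 750) = 0.065, so p = 14 + 0.065q.
Competitive equilibrium: 158 − 0.056q = 14 + 0.065q → q* = 1190.08264, p* = 91.35537.
At the floor p = 146, quantity demanded = (158 − 146)/0.056 = 214.28571.
Sellers' marginal cost at q' = 214.28571: 14 + 0.065·214.28571 = 27.92857.
Δq = 1190.08264 − 214.28571 = 975.79693; wedge = 146 − 27.92857 = 118.07143.
Deadweight loss = ½ × 975.79693 × 118.07143 = 57606.87.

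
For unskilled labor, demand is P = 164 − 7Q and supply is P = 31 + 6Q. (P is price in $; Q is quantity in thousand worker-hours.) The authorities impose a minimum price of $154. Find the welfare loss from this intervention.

Competitive equilibrium: 164 − 7Q = 31 + 6Q → Q* = 10.2308, P* = 92.3846.
At the floor P = 154, quantity demanded = (164 − 154)/7 = 1.4286.
Sellers' marginal cost at Q' = 1.4286: 31 + 6·1.4286 = 39.5716.
ΔQ = 10.2308 − 1.4286 = 8.8022; wedge = 154 − 39.5716 = 114.4284.
The triangle = ½ × 8.8022 × 114.4284 = $503.61 thousand.

$503.61 thousand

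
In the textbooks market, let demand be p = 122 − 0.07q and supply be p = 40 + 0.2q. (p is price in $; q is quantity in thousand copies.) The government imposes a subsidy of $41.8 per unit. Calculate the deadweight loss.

Competitive equilibrium: 122 − 0.07q = 40 + 0.2q → q* = 303.7037, p* = 100.7407.
The subsidy lowers effective supply by 41.8: p = 0.2q − 1.8.
New quantity: 122 − 0.07q = 0.2q − 1.8 → q' = 458.5185.
Overproduction Δq = 458.5185 − 303.7037 = 154.8148; wedge = subsidy = 41.8.
Welfare loss = ½ × 154.8148 × 41.8 = $3235.63 thousand.

$3235.63 thousand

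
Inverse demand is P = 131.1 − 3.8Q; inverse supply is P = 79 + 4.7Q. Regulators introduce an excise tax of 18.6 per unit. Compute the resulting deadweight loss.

20.35

Competitive equilibrium: 131.1 − 3.8Q = 79 + 4.7Q → Q* = 6.1294, P* = 107.8082.
With the tax, the buyer price exceeds the seller price by 18.6: (131.1 − 3.8Q) − (79 + 4.7Q) = 18.6 → Q' = 3.9412.
ΔQ = 6.1294 − 3.9412 = 2.1882; the wedge equals the tax, 18.6.
Deadweight loss = ½ × 2.1882 × 18.6 = 20.35.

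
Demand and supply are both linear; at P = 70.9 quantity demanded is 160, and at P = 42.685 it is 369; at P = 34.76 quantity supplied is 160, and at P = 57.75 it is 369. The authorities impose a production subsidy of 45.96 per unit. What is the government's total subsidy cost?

22754.89

Demand slope = (42.685 − 70.9)/(369 − 160) = −0.135, so P = 92.5 − 0.135Q.
Supply slope = (57.75 − 34.76)/(369 − 160) = 0.11, so P = 17.16 + 0.11Q.
Competitive equilibrium: 92.5 − 0.135Q = 17.16 + 0.11Q → Q* = 307.5102, P* = 50.9861.
The subsidy lowers effective supply by 45.96: P = 0.11Q − 28.8.
New quantity: 92.5 − 0.135Q = 0.11Q − 28.8 → Q' = 495.102.
Total subsidy cost = 45.96 × 495.102 = 22754.89.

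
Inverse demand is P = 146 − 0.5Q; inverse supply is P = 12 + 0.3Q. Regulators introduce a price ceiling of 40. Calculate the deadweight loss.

2200.28

Competitive equilibrium: 146 − 0.5Q = 12 + 0.3Q → Q* = 167.5, P* = 62.25.
At the ceiling P = 40, quantity supplied = (40 − 12)/0.3 = 93.3333.
Willingness to pay at Q' = 93.3333: 146 − 0.5·93.3333 = 99.3334.
ΔQ = 167.5 − 93.3333 = 74.1667; wedge = 99.3334 − 40 = 59.3334.
DWL = ½ × 74.1667 × 59.3334 = 2200.28.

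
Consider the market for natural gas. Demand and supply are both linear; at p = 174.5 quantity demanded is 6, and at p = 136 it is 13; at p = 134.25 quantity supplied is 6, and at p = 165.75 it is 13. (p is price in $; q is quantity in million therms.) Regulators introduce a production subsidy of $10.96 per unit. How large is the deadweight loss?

Demand slope = (136 − 174.5)/(13 − 6) = −5.5, so p = 207.5 − 5.5q.
Supply slope = (165.75 − 134.25)/(13 − 6) = 4.5, so p = 107.25 + 4.5q.
Competitive equilibrium: 207.5 − 5.5q = 107.25 + 4.5q → q* = 10.025, p* = 152.3625.
The subsidy lowers effective supply by 10.96: p = 96.29 + 4.5q.
New quantity: 207.5 − 5.5q = 96.29 + 4.5q → q' = 11.121.
Overproduction Δq = 11.121 − 10.025 = 1.096; wedge = subsidy = 10.96.
Welfare loss = ½ × 1.096 × 10.96 = $6.01 million.

$6.01 million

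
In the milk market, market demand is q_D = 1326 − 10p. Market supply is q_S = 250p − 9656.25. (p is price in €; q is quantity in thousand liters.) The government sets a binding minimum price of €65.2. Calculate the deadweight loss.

€2741.38 thousand

In inverse form: demand p = 132.6 − 0.1q, supply p = 38.625 + 0.004q.
Competitive equilibrium: 132.6 − 0.1q = 38.625 + 0.004q → q* = 903.6058, p* = 42.2394.
At the floor p = 65.2, quantity demanded = (132.6 − 65.2)/0.1 = 674.
Sellers' marginal cost at q' = 674: 38.625 + 0.004·674 = 41.321.
Δq = 903.6058 − 674 = 229.6058; wedge = 65.2 − 41.321 = 23.879.
The triangle = ½ × 229.6058 × 23.879 = €2741.38 thousand.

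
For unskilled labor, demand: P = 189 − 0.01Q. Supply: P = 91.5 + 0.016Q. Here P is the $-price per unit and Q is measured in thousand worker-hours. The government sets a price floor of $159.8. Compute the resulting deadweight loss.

$8955.70 thousand

Competitive equilibrium: 189 − 0.01Q = 91.5 + 0.016Q → Q* = 3750, P* = 151.5.
At the floor P = 159.8, quantity demanded = (189 − 159.8)/0.01 = 2920.
Sellers' marginal cost at Q' = 2920: 91.5 + 0.016·2920 = 138.22.
ΔQ = 3750 − 2920 = 830; wedge = 159.8 − 138.22 = 21.58.
Deadweight loss = ½ × 830 × 21.58 = $8955.70 thousand.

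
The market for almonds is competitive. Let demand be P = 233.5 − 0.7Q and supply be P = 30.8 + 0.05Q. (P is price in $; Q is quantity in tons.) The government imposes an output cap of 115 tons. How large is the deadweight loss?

$9040.40

Competitive equilibrium: 233.5 − 0.7Q = 30.8 + 0.05Q → Q* = 270.2667, P* = 44.3133.
At Q = 115: demand price = 233.5 − 0.7·115 = 153; supply price = 30.8 + 0.05·115 = 36.55.
ΔQ = 270.2667 − 115 = 155.2667; wedge = 153 − 36.55 = 116.45.
Deadweight loss = ½ × 155.2667 × 116.45 = $9040.40.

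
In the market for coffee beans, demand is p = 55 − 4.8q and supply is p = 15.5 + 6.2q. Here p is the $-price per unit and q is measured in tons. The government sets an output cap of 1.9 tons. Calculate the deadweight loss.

Competitive equilibrium: 55 − 4.8q = 15.5 + 6.2q → q* = 3.5909, p* = 37.7636.
At q = 1.9: demand price = 55 − 4.8·1.9 = 45.88; supply price = 15.5 + 6.2·1.9 = 27.28.
Δq = 3.5909 − 1.9 = 1.6909; wedge = 45.88 − 27.28 = 18.6.
Deadweight loss = ½ × 1.6909 × 18.6 = $15.73.

$15.73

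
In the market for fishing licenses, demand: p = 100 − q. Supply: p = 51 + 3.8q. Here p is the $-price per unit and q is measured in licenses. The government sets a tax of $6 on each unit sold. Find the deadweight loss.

Competitive equilibrium: 100 − q = 51 + 3.8q → q* = 10.2083, p* = 89.7917.
With the tax, the buyer price exceeds the seller price by 6: (100 − q) − (51 + 3.8q) = 6 → q' = 8.9583.
Δq = 10.2083 − 8.9583 = 1.25; the wedge equals the tax, 6.
The triangle = ½ × 1.25 × 6 = $3.75.

$3.75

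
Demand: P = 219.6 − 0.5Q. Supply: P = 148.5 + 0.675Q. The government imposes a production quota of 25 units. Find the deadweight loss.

740.84

Competitive equilibrium: 219.6 − 0.5Q = 148.5 + 0.675Q → Q* = 60.5106, P* = 189.3447.
At Q = 25: demand price = 219.6 − 0.5·25 = 207.1; supply price = 148.5 + 0.675·25 = 165.375.
ΔQ = 60.5106 − 25 = 35.5106; wedge = 207.1 − 165.375 = 41.725.
DWL = ½ × 35.5106 × 41.725 = 740.84.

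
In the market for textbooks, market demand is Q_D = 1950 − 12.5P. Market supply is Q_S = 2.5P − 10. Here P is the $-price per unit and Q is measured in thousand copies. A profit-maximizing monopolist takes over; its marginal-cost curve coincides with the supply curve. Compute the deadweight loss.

$491.16 thousand

In inverse form: demand P = 156 − 0.08Q, supply P = 4 + 0.4Q.
Competitive equilibrium: 156 − 0.08Q = 4 + 0.4Q → Q* = 316.6667, P* = 130.6667.
Marginal revenue: MR = 156 − 0.16Q. Set MR = MC: 156 − 0.16Q = 4 + 0.4Q → Q_m = 271.4286.
Price P_m = 156 − 0.08·271.4286 = 134.2857; MC(Q_m) = 4 + 0.4·271.4286 = 112.5714.
Competitive Q* = 316.6667, so ΔQ = 45.2381; wedge = 134.2857 − 112.5714 = 21.7143.
Welfare loss = ½ × 45.2381 × 21.7143 = $491.16 thousand.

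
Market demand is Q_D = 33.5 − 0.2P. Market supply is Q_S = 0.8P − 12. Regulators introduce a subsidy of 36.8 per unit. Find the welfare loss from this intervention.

In inverse form: demand P = 167.5 − 5Q, supply P = 15 + 1.25Q.
Competitive equilibrium: 167.5 − 5Q = 15 + 1.25Q → Q* = 24.4, P* = 45.5.
The subsidy lowers effective supply by 36.8: P = 1.25Q − 21.8.
New quantity: 167.5 − 5Q = 1.25Q − 21.8 → Q' = 30.288.
Overproduction ΔQ = 30.288 − 24.4 = 5.888; wedge = subsidy = 36.8.
Welfare loss = ½ × 5.888 × 36.8 = 108.34.

108.34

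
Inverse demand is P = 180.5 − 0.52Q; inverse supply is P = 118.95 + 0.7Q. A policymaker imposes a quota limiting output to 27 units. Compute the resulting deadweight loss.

335.46

Competitive equilibrium: 180.5 − 0.52Q = 118.95 + 0.7Q → Q* = 50.4508, P* = 154.2656.
At Q = 27: demand price = 180.5 − 0.52·27 = 166.46; supply price = 118.95 + 0.7·27 = 137.85.
ΔQ = 50.4508 − 27 = 23.4508; wedge = 166.46 − 137.85 = 28.61.
Welfare loss = ½ × 23.4508 × 28.61 = 335.46.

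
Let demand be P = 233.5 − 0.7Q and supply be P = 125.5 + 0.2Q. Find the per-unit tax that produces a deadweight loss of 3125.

Competitive equilibrium: 233.5 − 0.7Q = 125.5 + 0.2Q → Q* = 120, P* = 149.5.
A tax t gives ΔQ = t/0.9 and wedge t, so DWL = t²/1.8.
t²/1.8 = 3125 → t² = 5625 → t = 75.

75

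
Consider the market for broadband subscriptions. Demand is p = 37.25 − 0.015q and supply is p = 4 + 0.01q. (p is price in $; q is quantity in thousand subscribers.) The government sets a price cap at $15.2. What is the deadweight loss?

Competitive equilibrium: 37.25 − 0.015q = 4 + 0.01q → q* = 1330, p* = 17.3.
At the ceiling p = 15.2, quantity supplied = (15.2 − 4)/0.01 = 1120.
Willingness to pay at q' = 1120: 37.25 − 0.015·1120 = 20.45.
Δq = 1330 − 1120 = 210; wedge = 20.45 − 15.2 = 5.25.
DWL = ½ × 210 × 5.25 = $551.25 thousand.

$551.25 thousand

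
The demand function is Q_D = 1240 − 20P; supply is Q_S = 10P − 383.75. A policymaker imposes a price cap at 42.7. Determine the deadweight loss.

978.98

In inverse form: demand P = 62 − 0.05Q, supply P = 38.375 + 0.1Q.
Competitive equilibrium: 62 − 0.05Q = 38.375 + 0.1Q → Q* = 157.5, P* = 54.125.
At the ceiling P = 42.7, quantity supplied = (42.7 − 38.375)/0.1 = 43.25.
Willingness to pay at Q' = 43.25: 62 − 0.05·43.25 = 59.8375.
ΔQ = 157.5 − 43.25 = 114.25; wedge = 59.8375 − 42.7 = 17.1375.
DWL = ½ × 114.25 × 17.1375 = 978.98.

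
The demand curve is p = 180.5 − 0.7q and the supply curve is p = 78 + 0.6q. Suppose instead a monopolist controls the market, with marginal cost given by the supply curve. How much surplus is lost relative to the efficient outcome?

Competitive equilibrium: 180.5 − 0.7q = 78 + 0.6q → q* = 78.8462, p* = 125.3077.
Marginal revenue: MR = 180.5 − 1.4q. Set MR = MC: 180.5 − 1.4q = 78 + 0.6q → q_m = 51.25.
Price p_m = 180.5 − 0.7·51.25 = 144.625; MC(q_m) = 78 + 0.6·51.25 = 108.75.
Competitive q* = 78.8462, so Δq = 27.5962; wedge = 144.625 − 108.75 = 35.875.
Welfare loss = ½ × 27.5962 × 35.875 = 495.01.

495.01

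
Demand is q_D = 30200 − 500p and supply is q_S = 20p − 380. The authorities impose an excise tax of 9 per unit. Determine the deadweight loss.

In inverse form: demand p = 60.4 − 0.002q, supply p = 19 + 0.05q.
Competitive equilibrium: 60.4 − 0.002q = 19 + 0.05q → q* = 796.1538, p* = 58.8077.
With the tax, the buyer price exceeds the seller price by 9: (60.4 − 0.002q) − (19 + 0.05q) = 9 → q' = 623.0769.
Δq = 796.1538 − 623.0769 = 173.0769; the wedge equals the tax, 9.
The triangle = ½ × 173.0769 × 9 = 778.85.

778.85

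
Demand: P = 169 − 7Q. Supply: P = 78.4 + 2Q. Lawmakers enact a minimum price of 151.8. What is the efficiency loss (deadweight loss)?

Competitive equilibrium: 169 − 7Q = 78.4 + 2Q → Q* = 10.0667, P* = 98.5333.
At the floor P = 151.8, quantity demanded = (169 − 151.8)/7 = 2.4571.
Sellers' marginal cost at Q' = 2.4571: 78.4 + 2·2.4571 = 83.3142.
ΔQ = 10.0667 − 2.4571 = 7.6096; wedge = 151.8 − 83.3142 = 68.4858.
DWL = ½ × 7.6096 × 68.4858 = 260.57.

260.57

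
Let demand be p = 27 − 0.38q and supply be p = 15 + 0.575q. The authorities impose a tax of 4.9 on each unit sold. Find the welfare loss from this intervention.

Competitive equilibrium: 27 − 0.38q = 15 + 0.575q → q* = 12.5654, p* = 22.2251.
With the tax, the buyer price exceeds the seller price by 4.9: (27 − 0.38q) − (15 + 0.575q) = 4.9 → q' = 7.4346.
Δq = 12.5654 − 7.4346 = 5.1308; the wedge equals the tax, 4.9.
Deadweight loss = ½ × 5.1308 × 4.9 = 12.57.

12.57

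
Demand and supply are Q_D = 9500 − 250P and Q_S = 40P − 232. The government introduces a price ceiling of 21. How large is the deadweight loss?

3659.08

In inverse form: demand P = 38 − 0.004Q, supply P = 5.8 + 0.025Q.
Competitive equilibrium: 38 − 0.004Q = 5.8 + 0.025Q → Q* = 1110.3448, P* = 33.5586.
At the ceiling P = 21, quantity supplied = (21 − 5.8)/0.025 = 608.
Willingness to pay at Q' = 608: 38 − 0.004·608 = 35.568.
ΔQ = 1110.3448 − 608 = 502.3448; wedge = 35.568 − 21 = 14.568.
DWL = ½ × 502.3448 × 14.568 = 3659.08.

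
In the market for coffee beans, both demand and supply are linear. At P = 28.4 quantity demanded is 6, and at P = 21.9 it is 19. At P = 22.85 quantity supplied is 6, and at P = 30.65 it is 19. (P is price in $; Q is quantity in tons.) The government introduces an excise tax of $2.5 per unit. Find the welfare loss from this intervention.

$2.84

Demand slope = (21.9 − 28.4)/(19 − 6) = −0.5, so P = 31.4 − 0.5Q.
Supply slope = (30.65 − 22.85)/(19 − 6) = 0.6, so P = 19.25 + 0.6Q.
Competitive equilibrium: 31.4 − 0.5Q = 19.25 + 0.6Q → Q* = 11.0455, P* = 25.8773.
With the tax, the buyer price exceeds the seller price by 2.5: (31.4 − 0.5Q) − (19.25 + 0.6Q) = 2.5 → Q' = 8.7727.
ΔQ = 11.0455 − 8.7727 = 2.2728; the wedge equals the tax, 2.5.
DWL = ½ × 2.2728 × 2.5 = $2.84.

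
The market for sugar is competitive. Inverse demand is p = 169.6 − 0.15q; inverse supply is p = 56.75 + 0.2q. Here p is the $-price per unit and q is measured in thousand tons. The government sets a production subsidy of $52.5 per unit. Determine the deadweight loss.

$3937.50 thousand

Competitive equilibrium: 169.6 − 0.15q = 56.75 + 0.2q → q* = 322.4286, p* = 121.2357.
The subsidy lowers effective supply by 52.5: p = 4.25 + 0.2q.
New quantity: 169.6 − 0.15q = 4.25 + 0.2q → q' = 472.4286.
Overproduction Δq = 472.4286 − 322.4286 = 150; wedge = subsidy = 52.5.
Welfare loss = ½ × 150 × 52.5 = $3937.50 thousand.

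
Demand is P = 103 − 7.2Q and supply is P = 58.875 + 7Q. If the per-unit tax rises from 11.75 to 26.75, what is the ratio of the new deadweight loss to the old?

Competitive equilibrium: 103 − 7.2Q = 58.875 + 7Q → Q* = 3.1074, P* = 80.6268.
For a per-unit tax t: ΔQ = t/14.2, so DWL = ½·t·(t/14.2) = t²/28.4.
At t = 11.75: DWL = 4.861. At t = 26.75: DWL = 25.196.
Ratio = (26.75/11.75)² = 5.183.

5.183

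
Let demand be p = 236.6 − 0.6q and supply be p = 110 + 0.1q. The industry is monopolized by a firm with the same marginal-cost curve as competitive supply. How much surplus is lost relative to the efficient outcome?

2438.68

Competitive equilibrium: 236.6 − 0.6q = 110 + 0.1q → q* = 180.8571, p* = 128.0857.
Marginal revenue: MR = 236.6 − 1.2q. Set MR = MC: 236.6 − 1.2q = 110 + 0.1q → q_m = 97.3846.
Price p_m = 236.6 − 0.6·97.3846 = 178.1692; MC(q_m) = 110 + 0.1·97.3846 = 119.7385.
Competitive q* = 180.8571, so Δq = 83.4725; wedge = 178.1692 − 119.7385 = 58.4307.
DWL = ½ × 83.4725 × 58.4307 = 2438.68.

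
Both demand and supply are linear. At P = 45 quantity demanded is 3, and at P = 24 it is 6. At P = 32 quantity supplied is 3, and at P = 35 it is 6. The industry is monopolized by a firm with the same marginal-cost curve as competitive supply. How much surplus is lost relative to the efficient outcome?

Demand slope = (24 − 45)/(6 − 3) = −7, so P = 66 − 7Q.
Supply slope = (35 − 32)/(6 − 3) = 1, so P = 29 + Q.
Competitive equilibrium: 66 − 7Q = 29 + Q → Q* = 4.625, P* = 33.625.
Marginal revenue: MR = 66 − 14Q. Set MR = MC: 66 − 14Q = 29 + Q → Q_m = 2.4667.
Price P_m = 66 − 7·2.4667 = 48.7331; MC(Q_m) = 29 + 1·2.4667 = 31.4667.
Competitive Q* = 4.625, so ΔQ = 2.1583; wedge = 48.7331 − 31.4667 = 17.2664.
DWL = ½ × 2.1583 × 17.2664 = 18.63.

18.63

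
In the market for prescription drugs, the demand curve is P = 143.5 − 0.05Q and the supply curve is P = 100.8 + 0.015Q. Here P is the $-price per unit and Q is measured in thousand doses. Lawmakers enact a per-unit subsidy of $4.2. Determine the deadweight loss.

Competitive equilibrium: 143.5 − 0.05Q = 100.8 + 0.015Q → Q* = 656.9231, P* = 110.6538.
The subsidy lowers effective supply by 4.2: P = 96.6 + 0.015Q.
New quantity: 143.5 − 0.05Q = 96.6 + 0.015Q → Q' = 721.5385.
Overproduction ΔQ = 721.5385 − 656.9231 = 64.6154; wedge = subsidy = 4.2.
Deadweight loss = ½ × 64.6154 × 4.2 = $135.69 thousand.

$135.69 thousand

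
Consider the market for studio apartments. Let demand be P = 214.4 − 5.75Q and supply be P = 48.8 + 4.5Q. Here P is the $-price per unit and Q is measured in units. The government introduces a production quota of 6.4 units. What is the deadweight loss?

$487.80

Competitive equilibrium: 214.4 − 5.75Q = 48.8 + 4.5Q → Q* = 16.156098, P* = 121.502439.
At Q = 6.4: demand price = 214.4 − 5.75·6.4 = 177.6; supply price = 48.8 + 4.5·6.4 = 77.6.
ΔQ = 16.156098 − 6.4 = 9.756098; wedge = 177.6 − 77.6 = 100.
The triangle = ½ × 9.756098 × 100 = $487.80.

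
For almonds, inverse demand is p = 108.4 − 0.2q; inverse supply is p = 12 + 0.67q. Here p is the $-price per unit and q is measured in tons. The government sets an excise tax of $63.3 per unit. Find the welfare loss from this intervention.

$2302.81

Competitive equilibrium: 108.4 − 0.2q = 12 + 0.67q → q* = 110.8046, p* = 86.2391.
With the tax, the buyer price exceeds the seller price by 63.3: (108.4 − 0.2q) − (12 + 0.67q) = 63.3 → q' = 38.046.
Δq = 110.8046 − 38.046 = 72.7586; the wedge equals the tax, 63.3.
DWL = ½ × 72.7586 × 63.3 = $2302.81.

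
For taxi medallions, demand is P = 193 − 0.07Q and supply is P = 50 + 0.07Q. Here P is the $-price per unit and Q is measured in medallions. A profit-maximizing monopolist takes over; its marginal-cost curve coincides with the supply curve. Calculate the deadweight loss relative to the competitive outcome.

Competitive equilibrium: 193 − 0.07Q = 50 + 0.07Q → Q* = 1021.42857, P* = 121.5.
Marginal revenue: MR = 193 − 0.14Q. Set MR = MC: 193 − 0.14Q = 50 + 0.07Q → Q_m = 680.95238.
Price P_m = 193 − 0.07·680.95238 = 145.33333; MC(Q_m) = 50 + 0.07·680.95238 = 97.66667.
Competitive Q* = 1021.42857, so ΔQ = 340.47619; wedge = 145.33333 − 97.66667 = 47.66666.
The triangle = ½ × 340.47619 × 47.66666 = $8114.68.

$8114.68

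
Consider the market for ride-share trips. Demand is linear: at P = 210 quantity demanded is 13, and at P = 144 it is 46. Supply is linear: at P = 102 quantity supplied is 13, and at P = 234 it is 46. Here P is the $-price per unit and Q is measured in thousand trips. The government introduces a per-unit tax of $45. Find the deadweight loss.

$168.75 thousand

Demand slope = (144 − 210)/(46 − 13) = −2, so P = 236 − 2Q.
Supply slope = (234 − 102)/(46 − 13) = 4, so P = 50 + 4Q.
Competitive equilibrium: 236 − 2Q = 50 + 4Q → Q* = 31, P* = 174.
With the tax, the buyer price exceeds the seller price by 45: (236 − 2Q) − (50 + 4Q) = 45 → Q' = 23.5.
ΔQ = 31 − 23.5 = 7.5; the wedge equals the tax, 45.
Welfare loss = ½ × 7.5 × 45 = $168.75 thousand.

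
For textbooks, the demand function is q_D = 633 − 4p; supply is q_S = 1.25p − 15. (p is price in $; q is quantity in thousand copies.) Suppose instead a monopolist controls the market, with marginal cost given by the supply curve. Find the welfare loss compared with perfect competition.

$376.67 thousand

In inverse form: demand p = 158.25 − 0.25q, supply p = 12 + 0.8q.
Competitive equilibrium: 158.25 − 0.25q = 12 + 0.8q → q* = 139.2857, p* = 123.4286.
Marginal revenue: MR = 158.25 − 0.5q. Set MR = MC: 158.25 − 0.5q = 12 + 0.8q → q_m = 112.5.
Price p_m = 158.25 − 0.25·112.5 = 130.125; MC(q_m) = 12 + 0.8·112.5 = 102.
Competitive q* = 139.2857, so Δq = 26.7857; wedge = 130.125 − 102 = 28.125.
Welfare loss = ½ × 26.7857 × 28.125 = $376.67 thousand.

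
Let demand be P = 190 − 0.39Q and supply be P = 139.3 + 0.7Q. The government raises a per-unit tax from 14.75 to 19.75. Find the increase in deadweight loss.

79.13

Competitive equilibrium: 190 − 0.39Q = 139.3 + 0.7Q → Q* = 46.5138, P* = 171.8596.
For a per-unit tax t: ΔQ = t/1.09, so DWL = ½·t·(t/1.09) = t²/2.18.
At t = 14.75: DWL = 99.799. At t = 19.75: DWL = 178.928.
Increase = 178.928 − 99.799 = 79.13.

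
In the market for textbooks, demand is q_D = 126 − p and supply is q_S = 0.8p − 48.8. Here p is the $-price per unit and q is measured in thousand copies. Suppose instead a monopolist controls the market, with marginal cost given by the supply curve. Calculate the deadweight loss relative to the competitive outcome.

$88.89 thousand

In inverse form: demand p = 126 − q, supply p = 61 + 1.25q.
Competitive equilibrium: 126 − q = 61 + 1.25q → q* = 28.8889, p* = 97.1111.
Marginal revenue: MR = 126 − 2q. Set MR = MC: 126 − 2q = 61 + 1.25q → q_m = 20.
Price p_m = 126 − 1·20 = 106; MC(q_m) = 61 + 1.25·20 = 86.
Competitive q* = 28.8889, so Δq = 8.8889; wedge = 106 − 86 = 20.
Welfare loss = ½ × 8.8889 × 20 = $88.89 thousand.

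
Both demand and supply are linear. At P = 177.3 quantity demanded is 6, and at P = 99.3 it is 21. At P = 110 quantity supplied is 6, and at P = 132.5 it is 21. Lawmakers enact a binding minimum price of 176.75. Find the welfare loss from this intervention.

Demand slope = (99.3 − 177.3)/(21 − 6) = −5.2, so P = 208.5 − 5.2Q.
Supply slope = (132.5 − 110)/(21 − 6) = 1.5, so P = 101 + 1.5Q.
Competitive equilibrium: 208.5 − 5.2Q = 101 + 1.5Q → Q* = 16.0448, P* = 125.0672.
At the floor P = 176.75, quantity demanded = (208.5 − 176.75)/5.2 = 6.1058.
Sellers' marginal cost at Q' = 6.1058: 101 + 1.5·6.1058 = 110.1587.
ΔQ = 16.0448 − 6.1058 = 9.939; wedge = 176.75 − 110.1587 = 66.5913.
DWL = ½ × 9.939 × 66.5913 = 330.93.

330.93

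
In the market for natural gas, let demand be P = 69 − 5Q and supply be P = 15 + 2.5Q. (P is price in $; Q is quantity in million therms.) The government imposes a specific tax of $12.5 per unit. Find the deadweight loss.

Competitive equilibrium: 69 − 5Q = 15 + 2.5Q → Q* = 7.2, P* = 33.
With the tax, the buyer price exceeds the seller price by 12.5: (69 − 5Q) − (15 + 2.5Q) = 12.5 → Q' = 5.5333.
ΔQ = 7.2 − 5.5333 = 1.6667; the wedge equals the tax, 12.5.
Deadweight loss = ½ × 1.6667 × 12.5 = $10.42 million.

$10.42 million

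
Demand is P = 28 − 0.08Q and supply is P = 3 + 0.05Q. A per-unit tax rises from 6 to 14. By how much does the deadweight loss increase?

615.38

Competitive equilibrium: 28 − 0.08Q = 3 + 0.05Q → Q* = 192.3077, P* = 12.6154.
For a per-unit tax t: ΔQ = t/0.13, so DWL = ½·t·(t/0.13) = t²/0.26.
At t = 6: DWL = 138.462. At t = 14: DWL = 753.846.
Increase = 753.846 − 138.462 = 615.38.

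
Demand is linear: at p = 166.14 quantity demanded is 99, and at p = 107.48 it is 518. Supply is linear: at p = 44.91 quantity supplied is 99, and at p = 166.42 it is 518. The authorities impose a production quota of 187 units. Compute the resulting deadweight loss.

Demand slope = (107.48 − 166.14)/(518 − 99) = −0.14, so p = 180 − 0.14q.
Supply slope = (166.42 − 44.91)/(518 − 99) = 0.29, so p = 16.2 + 0.29q.
Competitive equilibrium: 180 − 0.14q = 16.2 + 0.29q → q* = 380.9302, p* = 126.6698.
At q = 187: demand price = 180 − 0.14·187 = 153.82; supply price = 16.2 + 0.29·187 = 70.43.
Δq = 380.9302 − 187 = 193.9302; wedge = 153.82 − 70.43 = 83.39.
The triangle = ½ × 193.9302 × 83.39 = 8085.92.

8085.92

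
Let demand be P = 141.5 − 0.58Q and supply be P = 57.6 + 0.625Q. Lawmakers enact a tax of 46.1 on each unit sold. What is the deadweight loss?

Competitive equilibrium: 141.5 − 0.58Q = 57.6 + 0.625Q → Q* = 69.6266, P* = 101.1166.
With the tax, the buyer price exceeds the seller price by 46.1: (141.5 − 0.58Q) − (57.6 + 0.625Q) = 46.1 → Q' = 31.3693.
ΔQ = 69.6266 − 31.3693 = 38.2573; the wedge equals the tax, 46.1.
DWL = ½ × 38.2573 × 46.1 = 881.83.

881.83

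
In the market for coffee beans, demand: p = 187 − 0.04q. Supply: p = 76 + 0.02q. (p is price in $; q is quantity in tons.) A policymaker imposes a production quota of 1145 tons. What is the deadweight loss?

Competitive equilibrium: 187 − 0.04q = 76 + 0.02q → q* = 1850, p* = 113.
At q = 1145: demand price = 187 − 0.04·1145 = 141.2; supply price = 76 + 0.02·1145 = 98.9.
Δq = 1850 − 1145 = 705; wedge = 141.2 − 98.9 = 42.3.
DWL = ½ × 705 × 42.3 = $14910.75.

$14910.75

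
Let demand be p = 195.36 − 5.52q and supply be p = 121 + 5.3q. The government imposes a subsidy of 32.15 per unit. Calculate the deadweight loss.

47.76

Competitive equilibrium: 195.36 − 5.52q = 121 + 5.3q → q* = 6.8725, p* = 157.424.
The subsidy lowers effective supply by 32.15: p = 88.85 + 5.3q.
New quantity: 195.36 − 5.52q = 88.85 + 5.3q → q' = 9.8438.
Overproduction Δq = 9.8438 − 6.8725 = 2.9713; wedge = subsidy = 32.15.
Deadweight loss = ½ × 2.9713 × 32.15 = 47.76.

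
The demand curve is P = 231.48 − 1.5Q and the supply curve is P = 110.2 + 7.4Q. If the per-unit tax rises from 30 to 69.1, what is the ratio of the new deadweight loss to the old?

Competitive equilibrium: 231.48 − 1.5Q = 110.2 + 7.4Q → Q* = 13.627, P* = 211.0396.
For a per-unit tax t: ΔQ = t/8.9, so DWL = ½·t·(t/8.9) = t²/17.8.
At t = 30: DWL = 50.562. At t = 69.1: DWL = 268.248.
Ratio = (69.1/30)² = 5.305.

5.305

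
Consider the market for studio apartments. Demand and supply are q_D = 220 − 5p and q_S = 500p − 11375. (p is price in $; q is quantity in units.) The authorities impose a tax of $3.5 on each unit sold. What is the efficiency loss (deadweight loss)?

In inverse form: demand p = 44 − 0.2q, supply p = 22.75 + 0.002q.
Competitive equilibrium: 44 − 0.2q = 22.75 + 0.002q → q* = 105.198, p* = 22.9604.
With the tax, the buyer price exceeds the seller price by 3.5: (44 − 0.2q) − (22.75 + 0.002q) = 3.5 → q' = 87.8713.
Δq = 105.198 − 87.8713 = 17.3267; the wedge equals the tax, 3.5.
Deadweight loss = ½ × 17.3267 × 3.5 = $30.32.

$30.32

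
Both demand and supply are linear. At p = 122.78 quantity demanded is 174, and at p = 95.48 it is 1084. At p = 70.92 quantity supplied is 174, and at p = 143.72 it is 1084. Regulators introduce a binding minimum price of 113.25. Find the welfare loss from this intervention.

1300.79

Demand slope = (95.48 − 122.78)/(1084 − 174) = −0.03, so p = 128 − 0.03q.
Supply slope = (143.72 − 70.92)/(1084 − 174) = 0.08, so p = 57 + 0.08q.
Competitive equilibrium: 128 − 0.03q = 57 + 0.08q → q* = 645.4545, p* = 108.6364.
At the floor p = 113.25, quantity demanded = (128 − 113.25)/0.03 = 491.6667.
Sellers' marginal cost at q' = 491.6667: 57 + 0.08·491.6667 = 96.3333.
Δq = 645.4545 − 491.6667 = 153.7878; wedge = 113.25 − 96.3333 = 16.9167.
DWL = ½ × 153.7878 × 16.9167 = 1300.79.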